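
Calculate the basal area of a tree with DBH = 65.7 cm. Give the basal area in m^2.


Formula: BA = pi * (DBH/2)^2 / 10000  (cm^2 to m^2)
Radius = DBH/2 = 65.7/2 = 32.85 cm
BA = pi * 32.85^2 / 10000
   = 3390.1633 cm^2 / 10000
   = 0.339 m^2

0.339


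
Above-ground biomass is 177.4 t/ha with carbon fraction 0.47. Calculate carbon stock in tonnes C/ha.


Formula: Carbon Stock = Biomass * Carbon Fraction
C = 177.4 t/ha * 0.47
C = 83.4 t C/ha

83.4


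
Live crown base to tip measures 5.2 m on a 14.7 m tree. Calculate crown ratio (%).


Formula: Crown Ratio = (Crown Length / Total Height) * 100
CR = (5.2 m / 14.7 m) * 100
CR = 0.3537 * 100 = 35.4%

35.4


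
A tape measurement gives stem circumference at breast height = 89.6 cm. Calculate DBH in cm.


Formula: DBH = C / pi
DBH = 89.6 / pi
pi = 3.14159...
DBH = 28.5 cm

28.5


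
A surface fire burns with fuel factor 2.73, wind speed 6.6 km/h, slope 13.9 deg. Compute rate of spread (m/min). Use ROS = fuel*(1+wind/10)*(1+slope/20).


Formula: ROS = fuel * (1 + wind/10) * (1 + slope/20)
Wind factor = 1 + 6.6/10 = 1.66
Slope factor = 1 + 13.9/20 = 1.695
ROS = 2.73 * 1.66 * 1.695 = 7.68 m/min

7.68


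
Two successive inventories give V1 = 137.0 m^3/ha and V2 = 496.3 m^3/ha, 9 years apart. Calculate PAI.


Formula: PAI = (V_T2 - V_T1) / (T2 - T1)
Volume increment = 496.3 - 137.0 = 359.3 m^3/ha
PAI = 359.3 / 9 = 39.92 m^3/ha/year

39.92


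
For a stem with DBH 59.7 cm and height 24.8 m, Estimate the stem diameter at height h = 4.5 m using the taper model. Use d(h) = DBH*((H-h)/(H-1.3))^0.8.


Taper: d(h) = DBH * ((H - h) / (H - 1.3))^0.8
Numerator = H - h = 24.8 - 4.5 = 20.3 m
Denominator = H - 1.3 = 24.8 - 1.3 = 23.5 m
Ratio = 20.3 / 23.5 = 0.86383
d = 59.7 * 0.86383^0.8 = 53.1 cm

53.1


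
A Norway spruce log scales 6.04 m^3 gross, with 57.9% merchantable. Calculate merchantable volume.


Formula: MV = V_total * (merchantable_pct / 100)
Merchantable fraction = 57.9% / 100 = 0.579
MV = 6.04 m^3 * 0.579 = 3.497 m^3

3.497


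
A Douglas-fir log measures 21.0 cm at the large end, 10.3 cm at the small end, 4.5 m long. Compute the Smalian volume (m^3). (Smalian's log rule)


Smalian: V = (A1 + A2)/2 * L,  A = pi*(D/200)^2
A1 = pi*(21.0/200)^2 = 0.034636 m^2
A2 = pi*(10.3/200)^2 = 0.008332 m^2
V = (0.034636+0.008332)/2*4.5 = 0.0967 m^3

0.0967


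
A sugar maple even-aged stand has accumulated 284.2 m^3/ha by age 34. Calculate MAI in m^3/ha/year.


Formula: MAI = Total Volume / Stand Age
MAI = 284.2 m^3/ha / 34 years
MAI = 8.36 m^3/ha/year

8.36


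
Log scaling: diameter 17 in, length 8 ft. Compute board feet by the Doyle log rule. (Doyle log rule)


Doyle: BF = (D - 4)^2 * L / 16
Adjusted diameter = 17 - 4 = 13 in
(D-4)^2 = 13^2 = 169
BF = 169 * 8 / 16 = 85 BF

85


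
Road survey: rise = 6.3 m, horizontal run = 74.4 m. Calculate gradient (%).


Formula: Gradient = rise / run * 100
Gradient = 6.3 / 74.4 * 100 = 8.5%

8.5


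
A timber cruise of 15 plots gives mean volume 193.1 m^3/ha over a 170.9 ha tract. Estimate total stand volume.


Formula: Total Volume = Mean Volume per ha * Total Area
Total Volume = 193.1 m^3/ha * 170.9 ha
Total Volume = 33001 m^3

33001


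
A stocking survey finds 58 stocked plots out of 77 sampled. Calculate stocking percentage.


Formula: Stocking % = stocked plots / total plots * 100
Stocking = 58 / 77 * 100
Stocking = 0.7532 * 100 = 75.3%

75.3


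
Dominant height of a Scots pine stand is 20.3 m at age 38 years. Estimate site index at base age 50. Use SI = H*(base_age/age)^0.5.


Formula: SI = H_dom * (base_age / age)^0.5
Age ratio = 50 / 38 = 1.31579
sqrt(age_ratio) = 1.14708
SI = 20.3 * 1.14708 = 23.3 m

23.3


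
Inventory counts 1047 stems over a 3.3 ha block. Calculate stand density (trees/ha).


Formula: Stand Density = N_trees / Area_ha
Density = 1047 trees / 3.3 ha
Density = 317 trees/ha

317


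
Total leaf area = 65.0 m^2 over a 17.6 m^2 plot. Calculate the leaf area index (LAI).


Formula: LAI = total leaf area / ground area  (dimensionless)
LAI = 65.0 m^2 / 17.6 m^2
LAI = 3.69

3.69


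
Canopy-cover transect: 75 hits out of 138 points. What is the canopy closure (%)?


Formula: Canopy closure = covered points / total points * 100
Closure = 75 / 138 * 100
Closure = 0.5435 * 100 = 54.3%

54.3


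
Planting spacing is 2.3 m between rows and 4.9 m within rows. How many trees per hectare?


Formula: TPH = 10000 m^2/ha / (spacing_x * spacing_y)
Area per tree = 2.3 m * 4.9 m = 11.27 m^2
TPH = 10000 / 11.27 = 887 trees/ha

887


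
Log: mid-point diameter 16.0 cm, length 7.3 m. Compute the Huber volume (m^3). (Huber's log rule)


Huber: V = Am * L,  Am = pi*(Dm/200)^2
Am = pi*(16.0/200)^2 = 0.020106 m^2
V = 0.020106*7.3 = 0.1468 m^3

0.1468


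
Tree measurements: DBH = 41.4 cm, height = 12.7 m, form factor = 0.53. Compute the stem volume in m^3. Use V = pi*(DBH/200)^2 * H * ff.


Formula: V = pi * (DBH/200)^2 * H * ff
Radius = DBH/200 = 41.4/200 = 0.207 m
Radius^2 = 0.207^2 = 0.042849 m^2
V = pi * 0.042849 * 12.7 * 0.53
V = 0.906 m^3

0.906


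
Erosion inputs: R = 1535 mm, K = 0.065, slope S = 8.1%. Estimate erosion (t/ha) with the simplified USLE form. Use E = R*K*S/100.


Formula: E = R * K * S / 100  (simplified USLE)
R * K = 1535 * 0.065 = 99.775
E = 99.775 * 8.1 / 100 = 8.08 t/ha

8.08


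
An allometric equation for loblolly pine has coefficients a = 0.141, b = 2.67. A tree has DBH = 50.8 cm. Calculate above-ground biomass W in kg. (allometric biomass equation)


Formula: W = a * DBH^b  (allometric power law)
DBH^b = 50.8^2.67 = 35863.7841
W = 0.141 * 35863.7841 = 5056.8 kg

5056.8


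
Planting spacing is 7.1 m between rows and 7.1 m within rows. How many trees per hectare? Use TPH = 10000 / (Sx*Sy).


Formula: TPH = 10000 m^2/ha / (spacing_x * spacing_y)
Area per tree = 7.1 m * 7.1 m = 50.41 m^2
TPH = 10000 / 50.41 = 198 trees/ha

198


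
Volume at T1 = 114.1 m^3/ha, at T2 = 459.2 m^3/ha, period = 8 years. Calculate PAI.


Formula: PAI = (V_T2 - V_T1) / (T2 - T1)
Volume increment = 459.2 - 114.1 = 345.1 m^3/ha
PAI = 345.1 / 8 = 43.14 m^3/ha/year

43.14


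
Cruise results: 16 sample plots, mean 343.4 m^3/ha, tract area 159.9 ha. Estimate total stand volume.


Formula: Total Volume = Mean Volume per ha * Total Area
Total Volume = 343.4 m^3/ha * 159.9 ha
Total Volume = 54910 m^3

54910


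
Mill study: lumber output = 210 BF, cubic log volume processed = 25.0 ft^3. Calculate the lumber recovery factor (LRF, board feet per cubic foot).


Formula: LRF = Lumber Output (BF) / Log Input (ft^3)
LRF = 210 BF / 25.0 ft^3
LRF = 8.4 BF/ft^3

8.4


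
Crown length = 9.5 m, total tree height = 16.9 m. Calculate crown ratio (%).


Formula: Crown Ratio = (Crown Length / Total Height) * 100
CR = (9.5 m / 16.9 m) * 100
CR = 0.5621 * 100 = 56.2%

56.2


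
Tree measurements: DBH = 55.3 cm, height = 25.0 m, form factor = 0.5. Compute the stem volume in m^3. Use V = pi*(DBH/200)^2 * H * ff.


Formula: V = pi * (DBH/200)^2 * H * ff
Radius = DBH/200 = 55.3/200 = 0.2765 m
Radius^2 = 0.2765^2 = 0.07645225 m^2
V = pi * 0.07645225 * 25.0 * 0.5
V = 3.002 m^3

3.002


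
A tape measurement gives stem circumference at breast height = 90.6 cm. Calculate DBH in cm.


Formula: DBH = C / pi
DBH = 90.6 / pi
pi = 3.14159...
DBH = 28.8 cm

28.8


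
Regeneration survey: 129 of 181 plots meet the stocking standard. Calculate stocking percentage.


Formula: Stocking % = stocked plots / total plots * 100
Stocking = 129 / 181 * 100
Stocking = 0.7127 * 100 = 71.3%

71.3


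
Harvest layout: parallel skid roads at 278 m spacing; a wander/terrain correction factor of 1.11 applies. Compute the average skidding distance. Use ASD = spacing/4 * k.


Formula: ASD = (spacing / 4) * correction
Uncorrected distance = spacing / 4 = 278 / 4 = 69.5 m
ASD = 69.5 * 1.11 = 77 m

77


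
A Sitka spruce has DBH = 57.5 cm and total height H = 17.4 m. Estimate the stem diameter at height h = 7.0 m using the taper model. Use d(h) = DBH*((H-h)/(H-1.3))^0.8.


Taper: d(h) = DBH * ((H - h) / (H - 1.3))^0.8
Numerator = H - h = 17.4 - 7.0 = 10.4 m
Denominator = H - 1.3 = 17.4 - 1.3 = 16.1 m
Ratio = 10.4 / 16.1 = 0.64596
d = 57.5 * 0.64596^0.8 = 40.5 cm

40.5


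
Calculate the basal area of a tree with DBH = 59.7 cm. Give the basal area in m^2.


Formula: BA = pi * (DBH/2)^2 / 10000  (cm^2 to m^2)
Radius = DBH/2 = 59.7/2 = 29.85 cm
BA = pi * 29.85^2 / 10000
   = 2799.2297 cm^2 / 10000
   = 0.2799 m^2

0.2799


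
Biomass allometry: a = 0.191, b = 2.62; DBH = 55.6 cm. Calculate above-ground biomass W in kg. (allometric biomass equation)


Formula: W = a * DBH^b  (allometric power law)
DBH^b = 55.6^2.62 = 37333.2634
W = 0.191 * 37333.2634 = 7130.7 kg

7130.7


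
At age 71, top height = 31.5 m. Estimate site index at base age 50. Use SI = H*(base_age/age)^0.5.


Formula: SI = H_dom * (base_age / age)^0.5
Age ratio = 50 / 71 = 0.70423
sqrt(age_ratio) = 0.83918
SI = 31.5 * 0.83918 = 26.4 m

26.4


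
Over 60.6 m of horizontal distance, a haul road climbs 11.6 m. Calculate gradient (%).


Formula: Gradient = rise / run * 100
Gradient = 11.6 / 60.6 * 100 = 19.1%

19.1


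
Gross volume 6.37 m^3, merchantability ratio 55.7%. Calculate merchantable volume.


Formula: MV = V_total * (merchantable_pct / 100)
Merchantable fraction = 55.7% / 100 = 0.557
MV = 6.37 m^3 * 0.557 = 3.548 m^3

3.548


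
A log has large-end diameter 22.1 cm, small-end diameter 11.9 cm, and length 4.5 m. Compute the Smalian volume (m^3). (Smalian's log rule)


Smalian: V = (A1 + A2)/2 * L,  A = pi*(D/200)^2
A1 = pi*(22.1/200)^2 = 0.03836 m^2
A2 = pi*(11.9/200)^2 = 0.011122 m^2
V = (0.03836+0.011122)/2*4.5 = 0.1113 m^3

0.1113


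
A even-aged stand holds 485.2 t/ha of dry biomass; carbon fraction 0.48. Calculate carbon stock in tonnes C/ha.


Formula: Carbon Stock = Biomass * Carbon Fraction
C = 485.2 t/ha * 0.48
C = 232.9 t C/ha

232.9


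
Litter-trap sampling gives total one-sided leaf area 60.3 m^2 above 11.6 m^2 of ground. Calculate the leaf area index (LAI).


Formula: LAI = total leaf area / ground area  (dimensionless)
LAI = 60.3 m^2 / 11.6 m^2
LAI = 5.2

5.2


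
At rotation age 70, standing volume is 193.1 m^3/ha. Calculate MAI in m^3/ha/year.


Formula: MAI = Total Volume / Stand Age
MAI = 193.1 m^3/ha / 70 years
MAI = 2.76 m^3/ha/year

2.76


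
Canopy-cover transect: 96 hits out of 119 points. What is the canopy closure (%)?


Formula: Canopy closure = covered points / total points * 100
Closure = 96 / 119 * 100
Closure = 0.8067 * 100 = 80.7%

80.7


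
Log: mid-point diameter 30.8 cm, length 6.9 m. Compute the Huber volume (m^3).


Huber: V = Am * L,  Am = pi*(Dm/200)^2
Am = pi*(30.8/200)^2 = 0.074506 m^2
V = 0.074506*6.9 = 0.5141 m^3

0.5141


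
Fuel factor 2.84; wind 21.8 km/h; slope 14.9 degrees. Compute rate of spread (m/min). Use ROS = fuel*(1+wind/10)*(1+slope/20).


Formula: ROS = fuel * (1 + wind/10) * (1 + slope/20)
Wind factor = 1 + 21.8/10 = 3.18
Slope factor = 1 + 14.9/20 = 1.745
ROS = 2.84 * 3.18 * 1.745 = 15.76 m/min

15.76


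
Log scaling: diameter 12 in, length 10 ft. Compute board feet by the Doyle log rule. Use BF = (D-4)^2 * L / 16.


Doyle: BF = (D - 4)^2 * L / 16
Adjusted diameter = 12 - 4 = 8 in
(D-4)^2 = 8^2 = 64
BF = 64 * 10 / 16 = 40 BF

40


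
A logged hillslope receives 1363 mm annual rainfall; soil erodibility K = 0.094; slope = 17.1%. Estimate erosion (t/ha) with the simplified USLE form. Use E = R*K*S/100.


Formula: E = R * K * S / 100  (simplified USLE)
R * K = 1363 * 0.094 = 128.122
E = 128.122 * 17.1 / 100 = 21.91 t/ha

21.91


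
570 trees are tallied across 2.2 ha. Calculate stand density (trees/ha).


Formula: Stand Density = N_trees / Area_ha
Density = 570 trees / 2.2 ha
Density = 259 trees/ha

259


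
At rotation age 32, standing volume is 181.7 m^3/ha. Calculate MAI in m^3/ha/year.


Formula: MAI = Total Volume / Stand Age
MAI = 181.7 m^3/ha / 32 years
MAI = 5.68 m^3/ha/year

5.68


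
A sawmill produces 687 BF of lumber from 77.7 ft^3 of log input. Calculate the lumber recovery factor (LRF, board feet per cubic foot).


Formula: LRF = Lumber Output (BF) / Log Input (ft^3)
LRF = 687 BF / 77.7 ft^3
LRF = 8.84 BF/ft^3

8.84


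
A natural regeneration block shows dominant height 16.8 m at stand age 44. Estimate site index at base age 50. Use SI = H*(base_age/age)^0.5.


Formula: SI = H_dom * (base_age / age)^0.5
Age ratio = 50 / 44 = 1.13636
sqrt(age_ratio) = 1.066
SI = 16.8 * 1.066 = 17.9 m

17.9


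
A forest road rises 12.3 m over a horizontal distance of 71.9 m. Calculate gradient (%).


Formula: Gradient = rise / run * 100
Gradient = 12.3 / 71.9 * 100 = 17.1%

17.1


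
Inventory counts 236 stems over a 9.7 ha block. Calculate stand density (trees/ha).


Formula: Stand Density = N_trees / Area_ha
Density = 236 trees / 9.7 ha
Density = 24 trees/ha

24


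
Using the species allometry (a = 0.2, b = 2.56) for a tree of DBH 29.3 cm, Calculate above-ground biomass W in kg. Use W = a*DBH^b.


Formula: W = a * DBH^b  (allometric power law)
DBH^b = 29.3^2.56 = 5690.902
W = 0.2 * 5690.902 = 1138.2 kg

1138.2


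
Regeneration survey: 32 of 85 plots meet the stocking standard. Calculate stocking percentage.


Formula: Stocking % = stocked plots / total plots * 100
Stocking = 32 / 85 * 100
Stocking = 0.3765 * 100 = 37.6%

37.6


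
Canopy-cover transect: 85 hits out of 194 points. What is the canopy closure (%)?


Formula: Canopy closure = covered points / total points * 100
Closure = 85 / 194 * 100
Closure = 0.4381 * 100 = 43.8%

43.8


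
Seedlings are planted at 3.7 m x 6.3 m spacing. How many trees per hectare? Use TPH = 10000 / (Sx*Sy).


Formula: TPH = 10000 m^2/ha / (spacing_x * spacing_y)
Area per tree = 3.7 m * 6.3 m = 23.31 m^2
TPH = 10000 / 23.31 = 429 trees/ha

429


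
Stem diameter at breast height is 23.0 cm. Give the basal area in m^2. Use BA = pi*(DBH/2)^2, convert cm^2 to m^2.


Formula: BA = pi * (DBH/2)^2 / 10000  (cm^2 to m^2)
Radius = DBH/2 = 23.0/2 = 11.5 cm
BA = pi * 11.5^2 / 10000
   = 415.4756 cm^2 / 10000
   = 0.0415 m^2

0.0415


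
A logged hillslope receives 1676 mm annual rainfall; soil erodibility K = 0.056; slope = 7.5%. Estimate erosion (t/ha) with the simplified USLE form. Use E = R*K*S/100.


Formula: E = R * K * S / 100  (simplified USLE)
R * K = 1676 * 0.056 = 93.856
E = 93.856 * 7.5 / 100 = 7.04 t/ha

7.04


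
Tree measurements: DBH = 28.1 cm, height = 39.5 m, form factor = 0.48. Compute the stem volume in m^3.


Formula: V = pi * (DBH/200)^2 * H * ff
Radius = DBH/200 = 28.1/200 = 0.1405 m
Radius^2 = 0.1405^2 = 0.01974025 m^2
V = pi * 0.01974025 * 39.5 * 0.48
V = 1.176 m^3

1.176


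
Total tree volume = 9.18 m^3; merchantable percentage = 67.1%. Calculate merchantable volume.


Formula: MV = V_total * (merchantable_pct / 100)
Merchantable fraction = 67.1% / 100 = 0.671
MV = 9.18 m^3 * 0.671 = 6.16 m^3

6.16


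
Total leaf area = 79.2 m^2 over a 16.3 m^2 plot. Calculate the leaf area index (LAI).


Formula: LAI = total leaf area / ground area  (dimensionless)
LAI = 79.2 m^2 / 16.3 m^2
LAI = 4.86

4.86


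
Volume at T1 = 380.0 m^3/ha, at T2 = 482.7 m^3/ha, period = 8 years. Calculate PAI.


Formula: PAI = (V_T2 - V_T1) / (T2 - T1)
Volume increment = 482.7 - 380.0 = 102.7 m^3/ha
PAI = 102.7 / 8 = 12.84 m^3/ha/year

12.84


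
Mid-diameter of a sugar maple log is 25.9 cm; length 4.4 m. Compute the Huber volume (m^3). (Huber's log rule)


Huber: V = Am * L,  Am = pi*(Dm/200)^2
Am = pi*(25.9/200)^2 = 0.052685 m^2
V = 0.052685*4.4 = 0.2318 m^3

0.2318


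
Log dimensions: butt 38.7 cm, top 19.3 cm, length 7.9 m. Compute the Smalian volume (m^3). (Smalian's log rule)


Smalian: V = (A1 + A2)/2 * L,  A = pi*(D/200)^2
A1 = pi*(38.7/200)^2 = 0.117628 m^2
A2 = pi*(19.3/200)^2 = 0.029255 m^2
V = (0.117628+0.029255)/2*7.9 = 0.5802 m^3

0.5802


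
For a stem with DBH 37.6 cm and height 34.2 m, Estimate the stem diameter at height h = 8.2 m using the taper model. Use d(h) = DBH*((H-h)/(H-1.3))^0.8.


Taper: d(h) = DBH * ((H - h) / (H - 1.3))^0.8
Numerator = H - h = 34.2 - 8.2 = 26.0 m
Denominator = H - 1.3 = 34.2 - 1.3 = 32.9 m
Ratio = 26.0 / 32.9 = 0.79027
d = 37.6 * 0.79027^0.8 = 31.1 cm

31.1


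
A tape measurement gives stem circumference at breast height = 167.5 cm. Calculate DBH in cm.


Formula: DBH = C / pi
DBH = 167.5 / pi
pi = 3.14159...
DBH = 53.3 cm

53.3


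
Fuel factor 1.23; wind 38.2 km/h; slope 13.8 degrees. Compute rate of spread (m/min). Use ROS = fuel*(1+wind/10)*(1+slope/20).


Formula: ROS = fuel * (1 + wind/10) * (1 + slope/20)
Wind factor = 1 + 38.2/10 = 4.82
Slope factor = 1 + 13.8/20 = 1.69
ROS = 1.23 * 4.82 * 1.69 = 10.02 m/min

10.02


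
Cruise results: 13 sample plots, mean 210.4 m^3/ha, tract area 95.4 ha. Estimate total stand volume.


Formula: Total Volume = Mean Volume per ha * Total Area
Total Volume = 210.4 m^3/ha * 95.4 ha
Total Volume = 20072 m^3

20072


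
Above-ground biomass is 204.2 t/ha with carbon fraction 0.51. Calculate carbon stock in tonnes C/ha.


Formula: Carbon Stock = Biomass * Carbon Fraction
C = 204.2 t/ha * 0.51
C = 104.1 t C/ha

104.1


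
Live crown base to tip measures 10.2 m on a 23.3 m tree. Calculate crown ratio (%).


Formula: Crown Ratio = (Crown Length / Total Height) * 100
CR = (10.2 m / 23.3 m) * 100
CR = 0.4378 * 100 = 43.8%

43.8


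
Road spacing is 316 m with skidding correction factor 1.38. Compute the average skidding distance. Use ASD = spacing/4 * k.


Formula: ASD = (spacing / 4) * correction
Uncorrected distance = spacing / 4 = 316 / 4 = 79 m
ASD = 79 * 1.38 = 109 m

109


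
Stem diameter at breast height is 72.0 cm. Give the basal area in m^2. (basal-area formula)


Formula: BA = pi * (DBH/2)^2 / 10000  (cm^2 to m^2)
Radius = DBH/2 = 72.0/2 = 36.0 cm
BA = pi * 36.0^2 / 10000
   = 4071.5041 cm^2 / 10000
   = 0.4072 m^2

0.4072


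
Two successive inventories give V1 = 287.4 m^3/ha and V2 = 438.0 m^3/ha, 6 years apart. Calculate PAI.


Formula: PAI = (V_T2 - V_T1) / (T2 - T1)
Volume increment = 438.0 - 287.4 = 150.6 m^3/ha
PAI = 150.6 / 6 = 25.1 m^3/ha/year

25.1


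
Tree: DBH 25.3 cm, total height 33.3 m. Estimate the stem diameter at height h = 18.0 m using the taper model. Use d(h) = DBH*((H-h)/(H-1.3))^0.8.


Taper: d(h) = DBH * ((H - h) / (H - 1.3))^0.8
Numerator = H - h = 33.3 - 18.0 = 15.3 m
Denominator = H - 1.3 = 33.3 - 1.3 = 32.0 m
Ratio = 15.3 / 32.0 = 0.47813
d = 25.3 * 0.47813^0.8 = 14.0 cm

14.0


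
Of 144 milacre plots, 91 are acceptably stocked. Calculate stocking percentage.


Formula: Stocking % = stocked plots / total plots * 100
Stocking = 91 / 144 * 100
Stocking = 0.6319 * 100 = 63.2%

63.2


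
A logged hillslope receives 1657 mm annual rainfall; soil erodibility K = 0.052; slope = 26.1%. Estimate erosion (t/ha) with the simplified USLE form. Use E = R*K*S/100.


Formula: E = R * K * S / 100  (simplified USLE)
R * K = 1657 * 0.052 = 86.164
E = 86.164 * 26.1 / 100 = 22.49 t/ha

22.49


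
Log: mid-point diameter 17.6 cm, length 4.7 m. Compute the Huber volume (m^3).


Huber: V = Am * L,  Am = pi*(Dm/200)^2
Am = pi*(17.6/200)^2 = 0.024328 m^2
V = 0.024328*4.7 = 0.1143 m^3

0.1143


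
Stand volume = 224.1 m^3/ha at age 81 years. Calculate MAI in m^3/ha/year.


Formula: MAI = Total Volume / Stand Age
MAI = 224.1 m^3/ha / 81 years
MAI = 2.77 m^3/ha/year

2.77


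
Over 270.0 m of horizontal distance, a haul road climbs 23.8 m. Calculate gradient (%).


Formula: Gradient = rise / run * 100
Gradient = 23.8 / 270.0 * 100 = 8.8%

8.8


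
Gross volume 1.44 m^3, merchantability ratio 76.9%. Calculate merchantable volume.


Formula: MV = V_total * (merchantable_pct / 100)
Merchantable fraction = 76.9% / 100 = 0.769
MV = 1.44 m^3 * 0.769 = 1.107 m^3

1.107


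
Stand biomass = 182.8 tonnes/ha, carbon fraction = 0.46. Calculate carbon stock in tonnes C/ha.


Formula: Carbon Stock = Biomass * Carbon Fraction
C = 182.8 t/ha * 0.46
C = 84.1 t C/ha

84.1


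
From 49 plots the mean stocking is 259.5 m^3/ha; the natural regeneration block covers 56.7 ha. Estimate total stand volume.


Formula: Total Volume = Mean Volume per ha * Total Area
Total Volume = 259.5 m^3/ha * 56.7 ha
Total Volume = 14714 m^3

14714


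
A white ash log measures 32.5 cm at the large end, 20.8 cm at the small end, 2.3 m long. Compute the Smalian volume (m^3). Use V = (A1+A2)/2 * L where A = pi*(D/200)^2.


Smalian: V = (A1 + A2)/2 * L,  A = pi*(D/200)^2
A1 = pi*(32.5/200)^2 = 0.082958 m^2
A2 = pi*(20.8/200)^2 = 0.033979 m^2
V = (0.082958+0.033979)/2*2.3 = 0.1345 m^3

0.1345


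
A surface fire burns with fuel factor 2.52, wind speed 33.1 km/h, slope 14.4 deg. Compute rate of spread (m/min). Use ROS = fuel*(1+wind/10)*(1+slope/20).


Formula: ROS = fuel * (1 + wind/10) * (1 + slope/20)
Wind factor = 1 + 33.1/10 = 4.31
Slope factor = 1 + 14.4/20 = 1.72
ROS = 2.52 * 4.31 * 1.72 = 18.68 m/min

18.68


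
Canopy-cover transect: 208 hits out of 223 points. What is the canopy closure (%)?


Formula: Canopy closure = covered points / total points * 100
Closure = 208 / 223 * 100
Closure = 0.9327 * 100 = 93.3%

93.3


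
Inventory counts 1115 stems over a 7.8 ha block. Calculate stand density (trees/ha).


Formula: Stand Density = N_trees / Area_ha
Density = 1115 trees / 7.8 ha
Density = 143 trees/ha

143


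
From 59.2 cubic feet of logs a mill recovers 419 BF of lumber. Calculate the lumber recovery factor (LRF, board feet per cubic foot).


Formula: LRF = Lumber Output (BF) / Log Input (ft^3)
LRF = 419 BF / 59.2 ft^3
LRF = 7.08 BF/ft^3

7.08


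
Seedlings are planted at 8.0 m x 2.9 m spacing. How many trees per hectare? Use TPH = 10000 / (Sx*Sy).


Formula: TPH = 10000 m^2/ha / (spacing_x * spacing_y)
Area per tree = 8.0 m * 2.9 m = 23.2 m^2
TPH = 10000 / 23.2 = 431 trees/ha

431


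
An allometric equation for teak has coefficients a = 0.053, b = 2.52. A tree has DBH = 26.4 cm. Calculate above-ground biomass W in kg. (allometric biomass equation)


Formula: W = a * DBH^b  (allometric power law)
DBH^b = 26.4^2.52 = 3823.331
W = 0.053 * 3823.331 = 202.6 kg

202.6


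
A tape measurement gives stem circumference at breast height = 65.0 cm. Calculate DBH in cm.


Formula: DBH = C / pi
DBH = 65.0 / pi
pi = 3.14159...
DBH = 20.7 cm

20.7


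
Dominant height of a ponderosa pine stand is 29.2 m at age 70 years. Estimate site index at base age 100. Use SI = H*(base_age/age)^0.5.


Formula: SI = H_dom * (base_age / age)^0.5
Age ratio = 100 / 70 = 1.42857
sqrt(age_ratio) = 1.19523
SI = 29.2 * 1.19523 = 34.9 m

34.9


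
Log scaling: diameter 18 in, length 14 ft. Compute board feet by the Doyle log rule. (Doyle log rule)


Doyle: BF = (D - 4)^2 * L / 16
Adjusted diameter = 18 - 4 = 14 in
(D-4)^2 = 14^2 = 196
BF = 196 * 14 / 16 = 172 BF

172


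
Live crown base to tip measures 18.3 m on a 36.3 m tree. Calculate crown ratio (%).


Formula: Crown Ratio = (Crown Length / Total Height) * 100
CR = (18.3 m / 36.3 m) * 100
CR = 0.5041 * 100 = 50.4%

50.4


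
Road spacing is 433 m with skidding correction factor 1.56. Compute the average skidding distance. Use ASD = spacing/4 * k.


Formula: ASD = (spacing / 4) * correction
Uncorrected distance = spacing / 4 = 433 / 4 = 108.25 m
ASD = 108.25 * 1.56 = 169 m

169


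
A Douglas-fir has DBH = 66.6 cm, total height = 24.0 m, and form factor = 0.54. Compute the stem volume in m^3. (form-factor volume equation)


Formula: V = pi * (DBH/200)^2 * H * ff
Radius = DBH/200 = 66.6/200 = 0.333 m
Radius^2 = 0.333^2 = 0.110889 m^2
V = pi * 0.110889 * 24.0 * 0.54
V = 4.515 m^3

4.515


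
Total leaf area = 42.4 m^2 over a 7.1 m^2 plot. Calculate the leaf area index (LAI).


Formula: LAI = total leaf area / ground area  (dimensionless)
LAI = 42.4 m^2 / 7.1 m^2
LAI = 5.97

5.97


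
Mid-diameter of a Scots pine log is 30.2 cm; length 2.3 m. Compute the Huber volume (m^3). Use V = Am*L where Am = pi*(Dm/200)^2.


Huber: V = Am * L,  Am = pi*(Dm/200)^2
Am = pi*(30.2/200)^2 = 0.071631 m^2
V = 0.071631*2.3 = 0.1648 m^3

0.1648


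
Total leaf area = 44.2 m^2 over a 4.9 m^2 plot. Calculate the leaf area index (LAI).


Formula: LAI = total leaf area / ground area  (dimensionless)
LAI = 44.2 m^2 / 4.9 m^2
LAI = 9.02

9.02


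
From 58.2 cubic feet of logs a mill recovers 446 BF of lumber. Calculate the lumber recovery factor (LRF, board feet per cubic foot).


Formula: LRF = Lumber Output (BF) / Log Input (ft^3)
LRF = 446 BF / 58.2 ft^3
LRF = 7.66 BF/ft^3

7.66


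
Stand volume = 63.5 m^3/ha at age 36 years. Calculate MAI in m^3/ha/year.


Formula: MAI = Total Volume / Stand Age
MAI = 63.5 m^3/ha / 36 years
MAI = 1.76 m^3/ha/year

1.76


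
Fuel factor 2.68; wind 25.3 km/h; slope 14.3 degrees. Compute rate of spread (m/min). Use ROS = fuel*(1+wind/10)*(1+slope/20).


Formula: ROS = fuel * (1 + wind/10) * (1 + slope/20)
Wind factor = 1 + 25.3/10 = 3.53
Slope factor = 1 + 14.3/20 = 1.715
ROS = 2.68 * 3.53 * 1.715 = 16.22 m/min

16.22


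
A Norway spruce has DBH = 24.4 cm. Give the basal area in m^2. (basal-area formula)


Formula: BA = pi * (DBH/2)^2 / 10000  (cm^2 to m^2)
Radius = DBH/2 = 24.4/2 = 12.2 cm
BA = pi * 12.2^2 / 10000
   = 467.5947 cm^2 / 10000
   = 0.0468 m^2

0.0468


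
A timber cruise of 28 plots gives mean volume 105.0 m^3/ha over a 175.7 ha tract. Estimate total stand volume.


Formula: Total Volume = Mean Volume per ha * Total Area
Total Volume = 105.0 m^3/ha * 175.7 ha
Total Volume = 18449 m^3

18449


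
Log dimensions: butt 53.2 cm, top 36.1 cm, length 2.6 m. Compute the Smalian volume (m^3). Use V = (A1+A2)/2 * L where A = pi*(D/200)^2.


Smalian: V = (A1 + A2)/2 * L,  A = pi*(D/200)^2
A1 = pi*(53.2/200)^2 = 0.222287 m^2
A2 = pi*(36.1/200)^2 = 0.102354 m^2
V = (0.222287+0.102354)/2*2.6 = 0.422 m^3

0.422


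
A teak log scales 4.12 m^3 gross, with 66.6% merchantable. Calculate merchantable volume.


Formula: MV = V_total * (merchantable_pct / 100)
Merchantable fraction = 66.6% / 100 = 0.666
MV = 4.12 m^3 * 0.666 = 2.744 m^3

2.744


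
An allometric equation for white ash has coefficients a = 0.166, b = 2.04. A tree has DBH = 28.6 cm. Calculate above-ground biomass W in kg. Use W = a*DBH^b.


Formula: W = a * DBH^b  (allometric power law)
DBH^b = 28.6^2.04 = 935.377
W = 0.166 * 935.377 = 155.3 kg

155.3


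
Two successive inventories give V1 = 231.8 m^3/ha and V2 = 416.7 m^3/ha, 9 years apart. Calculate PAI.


Formula: PAI = (V_T2 - V_T1) / (T2 - T1)
Volume increment = 416.7 - 231.8 = 184.9 m^3/ha
PAI = 184.9 / 9 = 20.54 m^3/ha/year

20.54


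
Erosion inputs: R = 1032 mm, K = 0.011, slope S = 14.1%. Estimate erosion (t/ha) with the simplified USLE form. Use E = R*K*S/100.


Formula: E = R * K * S / 100  (simplified USLE)
R * K = 1032 * 0.011 = 11.352
E = 11.352 * 14.1 / 100 = 1.6 t/ha

1.6


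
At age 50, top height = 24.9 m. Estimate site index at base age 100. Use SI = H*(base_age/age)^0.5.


Formula: SI = H_dom * (base_age / age)^0.5
Age ratio = 100 / 50 = 2.0
sqrt(age_ratio) = 1.41421
SI = 24.9 * 1.41421 = 35.2 m

35.2


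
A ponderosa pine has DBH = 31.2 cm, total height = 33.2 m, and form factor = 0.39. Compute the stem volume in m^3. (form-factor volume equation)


Formula: V = pi * (DBH/200)^2 * H * ff
Radius = DBH/200 = 31.2/200 = 0.156 m
Radius^2 = 0.156^2 = 0.024336 m^2
V = pi * 0.024336 * 33.2 * 0.39
V = 0.99 m^3

0.99


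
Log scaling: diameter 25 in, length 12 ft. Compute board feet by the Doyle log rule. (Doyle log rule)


Doyle: BF = (D - 4)^2 * L / 16
Adjusted diameter = 25 - 4 = 21 in
(D-4)^2 = 21^2 = 441
BF = 441 * 12 / 16 = 331 BF

331


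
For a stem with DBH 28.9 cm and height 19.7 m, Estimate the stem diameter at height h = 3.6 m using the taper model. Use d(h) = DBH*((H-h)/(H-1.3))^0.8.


Taper: d(h) = DBH * ((H - h) / (H - 1.3))^0.8
Numerator = H - h = 19.7 - 3.6 = 16.1 m
Denominator = H - 1.3 = 19.7 - 1.3 = 18.4 m
Ratio = 16.1 / 18.4 = 0.875
d = 28.9 * 0.875^0.8 = 26.0 cm

26.0


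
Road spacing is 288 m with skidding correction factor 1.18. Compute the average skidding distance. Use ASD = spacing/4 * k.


Formula: ASD = (spacing / 4) * correction
Uncorrected distance = spacing / 4 = 288 / 4 = 72 m
ASD = 72 * 1.18 = 85 m

85


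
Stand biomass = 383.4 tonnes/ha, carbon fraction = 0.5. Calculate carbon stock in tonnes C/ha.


Formula: Carbon Stock = Biomass * Carbon Fraction
C = 383.4 t/ha * 0.5
C = 191.7 t C/ha

191.7


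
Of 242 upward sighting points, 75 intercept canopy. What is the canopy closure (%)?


Formula: Canopy closure = covered points / total points * 100
Closure = 75 / 242 * 100
Closure = 0.3099 * 100 = 31.0%

31.0


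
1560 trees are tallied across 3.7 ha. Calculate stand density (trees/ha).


Formula: Stand Density = N_trees / Area_ha
Density = 1560 trees / 3.7 ha
Density = 422 trees/ha

422


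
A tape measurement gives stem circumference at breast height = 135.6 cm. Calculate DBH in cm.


Formula: DBH = C / pi
DBH = 135.6 / pi
pi = 3.14159...
DBH = 43.2 cm

43.2


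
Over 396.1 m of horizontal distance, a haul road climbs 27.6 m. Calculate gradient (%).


Formula: Gradient = rise / run * 100
Gradient = 27.6 / 396.1 * 100 = 7.0%

7.0


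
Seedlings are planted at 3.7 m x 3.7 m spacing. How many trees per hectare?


Formula: TPH = 10000 m^2/ha / (spacing_x * spacing_y)
Area per tree = 3.7 m * 3.7 m = 13.69 m^2
TPH = 10000 / 13.69 = 730 trees/ha

730


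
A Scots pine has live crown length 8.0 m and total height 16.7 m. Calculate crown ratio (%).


Formula: Crown Ratio = (Crown Length / Total Height) * 100
CR = (8.0 m / 16.7 m) * 100
CR = 0.479 * 100 = 47.9%

47.9


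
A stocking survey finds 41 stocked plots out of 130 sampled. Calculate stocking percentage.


Formula: Stocking % = stocked plots / total plots * 100
Stocking = 41 / 130 * 100
Stocking = 0.3154 * 100 = 31.5%

31.5


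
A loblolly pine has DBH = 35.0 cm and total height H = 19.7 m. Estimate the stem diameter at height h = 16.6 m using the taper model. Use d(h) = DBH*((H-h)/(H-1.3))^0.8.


Taper: d(h) = DBH * ((H - h) / (H - 1.3))^0.8
Numerator = H - h = 19.7 - 16.6 = 3.1 m
Denominator = H - 1.3 = 19.7 - 1.3 = 18.4 m
Ratio = 3.1 / 18.4 = 0.16848
d = 35.0 * 0.16848^0.8 = 8.4 cm

8.4


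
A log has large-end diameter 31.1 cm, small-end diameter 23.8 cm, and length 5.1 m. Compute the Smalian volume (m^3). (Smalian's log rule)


Smalian: V = (A1 + A2)/2 * L,  A = pi*(D/200)^2
A1 = pi*(31.1/200)^2 = 0.075964 m^2
A2 = pi*(23.8/200)^2 = 0.044488 m^2
V = (0.075964+0.044488)/2*5.1 = 0.3072 m^3

0.3072


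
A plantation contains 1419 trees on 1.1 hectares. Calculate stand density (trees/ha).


Formula: Stand Density = N_trees / Area_ha
Density = 1419 trees / 1.1 ha
Density = 1290 trees/ha

1290


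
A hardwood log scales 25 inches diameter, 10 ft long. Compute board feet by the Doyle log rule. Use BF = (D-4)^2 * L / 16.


Doyle: BF = (D - 4)^2 * L / 16
Adjusted diameter = 25 - 4 = 21 in
(D-4)^2 = 21^2 = 441
BF = 441 * 10 / 16 = 276 BF

276


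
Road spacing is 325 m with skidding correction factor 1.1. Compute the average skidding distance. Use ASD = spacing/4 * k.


Formula: ASD = (spacing / 4) * correction
Uncorrected distance = spacing / 4 = 325 / 4 = 81.25 m
ASD = 81.25 * 1.1 = 89 m

89


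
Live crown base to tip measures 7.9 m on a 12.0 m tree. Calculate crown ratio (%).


Formula: Crown Ratio = (Crown Length / Total Height) * 100
CR = (7.9 m / 12.0 m) * 100
CR = 0.6583 * 100 = 65.8%

65.8


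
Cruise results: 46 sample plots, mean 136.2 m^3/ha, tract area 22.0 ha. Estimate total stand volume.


Formula: Total Volume = Mean Volume per ha * Total Area
Total Volume = 136.2 m^3/ha * 22.0 ha
Total Volume = 2996 m^3

2996


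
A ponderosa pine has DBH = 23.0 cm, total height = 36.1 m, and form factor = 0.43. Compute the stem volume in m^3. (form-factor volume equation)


Formula: V = pi * (DBH/200)^2 * H * ff
Radius = DBH/200 = 23.0/200 = 0.115 m
Radius^2 = 0.115^2 = 0.013225 m^2
V = pi * 0.013225 * 36.1 * 0.43
V = 0.645 m^3

0.645


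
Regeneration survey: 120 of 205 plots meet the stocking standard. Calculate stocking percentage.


Formula: Stocking % = stocked plots / total plots * 100
Stocking = 120 / 205 * 100
Stocking = 0.5854 * 100 = 58.5%

58.5


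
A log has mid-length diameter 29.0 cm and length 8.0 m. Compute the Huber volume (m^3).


Huber: V = Am * L,  Am = pi*(Dm/200)^2
Am = pi*(29.0/200)^2 = 0.066052 m^2
V = 0.066052*8.0 = 0.5284 m^3

0.5284


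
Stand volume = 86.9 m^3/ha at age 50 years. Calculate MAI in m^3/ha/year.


Formula: MAI = Total Volume / Stand Age
MAI = 86.9 m^3/ha / 50 years
MAI = 1.74 m^3/ha/year

1.74


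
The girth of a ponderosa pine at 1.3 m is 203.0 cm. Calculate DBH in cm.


Formula: DBH = C / pi
DBH = 203.0 / pi
pi = 3.14159...
DBH = 64.6 cm

64.6


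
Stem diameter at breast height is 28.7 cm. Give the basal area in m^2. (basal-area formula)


Formula: BA = pi * (DBH/2)^2 / 10000  (cm^2 to m^2)
Radius = DBH/2 = 28.7/2 = 14.35 cm
BA = pi * 14.35^2 / 10000
   = 646.9246 cm^2 / 10000
   = 0.0647 m^2

0.0647


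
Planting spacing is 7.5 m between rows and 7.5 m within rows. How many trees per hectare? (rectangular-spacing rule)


Formula: TPH = 10000 m^2/ha / (spacing_x * spacing_y)
Area per tree = 7.5 m * 7.5 m = 56.25 m^2
TPH = 10000 / 56.25 = 178 trees/ha

178


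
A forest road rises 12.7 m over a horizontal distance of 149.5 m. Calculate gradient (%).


Formula: Gradient = rise / run * 100
Gradient = 12.7 / 149.5 * 100 = 8.5%

8.5


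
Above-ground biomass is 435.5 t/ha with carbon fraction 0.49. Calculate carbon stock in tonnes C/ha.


Formula: Carbon Stock = Biomass * Carbon Fraction
C = 435.5 t/ha * 0.49
C = 213.4 t C/ha

213.4


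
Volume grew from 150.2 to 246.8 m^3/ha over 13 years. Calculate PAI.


Formula: PAI = (V_T2 - V_T1) / (T2 - T1)
Volume increment = 246.8 - 150.2 = 96.6 m^3/ha
PAI = 96.6 / 13 = 7.43 m^3/ha/year

7.43


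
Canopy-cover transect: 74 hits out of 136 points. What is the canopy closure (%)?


Formula: Canopy closure = covered points / total points * 100
Closure = 74 / 136 * 100
Closure = 0.5441 * 100 = 54.4%

54.4


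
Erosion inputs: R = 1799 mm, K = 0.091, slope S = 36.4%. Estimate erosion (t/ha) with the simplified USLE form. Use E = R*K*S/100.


Formula: E = R * K * S / 100  (simplified USLE)
R * K = 1799 * 0.091 = 163.709
E = 163.709 * 36.4 / 100 = 59.59 t/ha

59.59


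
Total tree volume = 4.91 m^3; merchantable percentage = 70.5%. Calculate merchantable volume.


Formula: MV = V_total * (merchantable_pct / 100)
Merchantable fraction = 70.5% / 100 = 0.705
MV = 4.91 m^3 * 0.705 = 3.462 m^3

3.462


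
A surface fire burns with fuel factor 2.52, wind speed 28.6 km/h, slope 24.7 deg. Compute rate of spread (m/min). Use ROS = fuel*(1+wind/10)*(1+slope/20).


Formula: ROS = fuel * (1 + wind/10) * (1 + slope/20)
Wind factor = 1 + 28.6/10 = 3.86
Slope factor = 1 + 24.7/20 = 2.235
ROS = 2.52 * 3.86 * 2.235 = 21.74 m/min

21.74


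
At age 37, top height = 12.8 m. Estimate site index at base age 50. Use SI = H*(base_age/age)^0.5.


Formula: SI = H_dom * (base_age / age)^0.5
Age ratio = 50 / 37 = 1.35135
sqrt(age_ratio) = 1.16248
SI = 12.8 * 1.16248 = 14.9 m

14.9


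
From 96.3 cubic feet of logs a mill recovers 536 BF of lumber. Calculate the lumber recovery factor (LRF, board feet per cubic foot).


Formula: LRF = Lumber Output (BF) / Log Input (ft^3)
LRF = 536 BF / 96.3 ft^3
LRF = 5.57 BF/ft^3

5.57


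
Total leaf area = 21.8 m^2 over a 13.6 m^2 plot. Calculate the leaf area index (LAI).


Formula: LAI = total leaf area / ground area  (dimensionless)
LAI = 21.8 m^2 / 13.6 m^2
LAI = 1.6

1.6


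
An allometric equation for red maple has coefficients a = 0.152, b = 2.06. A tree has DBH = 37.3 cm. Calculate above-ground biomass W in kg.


Formula: W = a * DBH^b  (allometric power law)
DBH^b = 37.3^2.06 = 1728.7022
W = 0.152 * 1728.7022 = 262.8 kg

262.8


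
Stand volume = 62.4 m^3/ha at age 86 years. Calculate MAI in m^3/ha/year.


Formula: MAI = Total Volume / Stand Age
MAI = 62.4 m^3/ha / 86 years
MAI = 0.73 m^3/ha/year

0.73


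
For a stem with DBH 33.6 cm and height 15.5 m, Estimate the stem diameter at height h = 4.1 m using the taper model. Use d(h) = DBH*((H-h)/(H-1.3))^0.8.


Taper: d(h) = DBH * ((H - h) / (H - 1.3))^0.8
Numerator = H - h = 15.5 - 4.1 = 11.4 m
Denominator = H - 1.3 = 15.5 - 1.3 = 14.2 m
Ratio = 11.4 / 14.2 = 0.80282
d = 33.6 * 0.80282^0.8 = 28.2 cm

28.2


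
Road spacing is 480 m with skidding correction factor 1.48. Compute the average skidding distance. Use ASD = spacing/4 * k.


Formula: ASD = (spacing / 4) * correction
Uncorrected distance = spacing / 4 = 480 / 4 = 120 m
ASD = 120 * 1.48 = 178 m

178


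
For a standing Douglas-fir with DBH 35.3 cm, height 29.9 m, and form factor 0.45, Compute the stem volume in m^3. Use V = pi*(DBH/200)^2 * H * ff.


Formula: V = pi * (DBH/200)^2 * H * ff
Radius = DBH/200 = 35.3/200 = 0.1765 m
Radius^2 = 0.1765^2 = 0.03115225 m^2
V = pi * 0.03115225 * 29.9 * 0.45
V = 1.317 m^3

1.317


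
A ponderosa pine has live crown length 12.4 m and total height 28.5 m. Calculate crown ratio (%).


Formula: Crown Ratio = (Crown Length / Total Height) * 100
CR = (12.4 m / 28.5 m) * 100
CR = 0.4351 * 100 = 43.5%

43.5


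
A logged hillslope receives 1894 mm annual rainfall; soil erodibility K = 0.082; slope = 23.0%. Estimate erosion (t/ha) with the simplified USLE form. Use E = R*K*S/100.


Formula: E = R * K * S / 100  (simplified USLE)
R * K = 1894 * 0.082 = 155.308
E = 155.308 * 23.0 / 100 = 35.72 t/ha

35.72


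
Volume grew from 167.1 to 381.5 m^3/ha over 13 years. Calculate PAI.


Formula: PAI = (V_T2 - V_T1) / (T2 - T1)
Volume increment = 381.5 - 167.1 = 214.4 m^3/ha
PAI = 214.4 / 13 = 16.49 m^3/ha/year

16.49


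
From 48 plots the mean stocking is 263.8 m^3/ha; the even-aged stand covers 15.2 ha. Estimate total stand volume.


Formula: Total Volume = Mean Volume per ha * Total Area
Total Volume = 263.8 m^3/ha * 15.2 ha
Total Volume = 4010 m^3

4010


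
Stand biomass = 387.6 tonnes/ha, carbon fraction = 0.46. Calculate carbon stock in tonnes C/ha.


Formula: Carbon Stock = Biomass * Carbon Fraction
C = 387.6 t/ha * 0.46
C = 178.3 t C/ha

178.3


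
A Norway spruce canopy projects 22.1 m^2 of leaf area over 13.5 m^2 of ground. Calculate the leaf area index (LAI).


Formula: LAI = total leaf area / ground area  (dimensionless)
LAI = 22.1 m^2 / 13.5 m^2
LAI = 1.64

1.64


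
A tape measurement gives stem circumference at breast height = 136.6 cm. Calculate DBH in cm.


Formula: DBH = C / pi
DBH = 136.6 / pi
pi = 3.14159...
DBH = 43.5 cm

43.5


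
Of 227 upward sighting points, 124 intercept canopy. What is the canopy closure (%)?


Formula: Canopy closure = covered points / total points * 100
Closure = 124 / 227 * 100
Closure = 0.5463 * 100 = 54.6%

54.6


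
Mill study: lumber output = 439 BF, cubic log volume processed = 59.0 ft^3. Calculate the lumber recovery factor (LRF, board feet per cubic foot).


Formula: LRF = Lumber Output (BF) / Log Input (ft^3)
LRF = 439 BF / 59.0 ft^3
LRF = 7.44 BF/ft^3

7.44


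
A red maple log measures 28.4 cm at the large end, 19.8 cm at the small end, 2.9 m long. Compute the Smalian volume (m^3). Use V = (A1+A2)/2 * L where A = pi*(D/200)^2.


Smalian: V = (A1 + A2)/2 * L,  A = pi*(D/200)^2
A1 = pi*(28.4/200)^2 = 0.063347 m^2
A2 = pi*(19.8/200)^2 = 0.030791 m^2
V = (0.063347+0.030791)/2*2.9 = 0.1365 m^3

0.1365
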